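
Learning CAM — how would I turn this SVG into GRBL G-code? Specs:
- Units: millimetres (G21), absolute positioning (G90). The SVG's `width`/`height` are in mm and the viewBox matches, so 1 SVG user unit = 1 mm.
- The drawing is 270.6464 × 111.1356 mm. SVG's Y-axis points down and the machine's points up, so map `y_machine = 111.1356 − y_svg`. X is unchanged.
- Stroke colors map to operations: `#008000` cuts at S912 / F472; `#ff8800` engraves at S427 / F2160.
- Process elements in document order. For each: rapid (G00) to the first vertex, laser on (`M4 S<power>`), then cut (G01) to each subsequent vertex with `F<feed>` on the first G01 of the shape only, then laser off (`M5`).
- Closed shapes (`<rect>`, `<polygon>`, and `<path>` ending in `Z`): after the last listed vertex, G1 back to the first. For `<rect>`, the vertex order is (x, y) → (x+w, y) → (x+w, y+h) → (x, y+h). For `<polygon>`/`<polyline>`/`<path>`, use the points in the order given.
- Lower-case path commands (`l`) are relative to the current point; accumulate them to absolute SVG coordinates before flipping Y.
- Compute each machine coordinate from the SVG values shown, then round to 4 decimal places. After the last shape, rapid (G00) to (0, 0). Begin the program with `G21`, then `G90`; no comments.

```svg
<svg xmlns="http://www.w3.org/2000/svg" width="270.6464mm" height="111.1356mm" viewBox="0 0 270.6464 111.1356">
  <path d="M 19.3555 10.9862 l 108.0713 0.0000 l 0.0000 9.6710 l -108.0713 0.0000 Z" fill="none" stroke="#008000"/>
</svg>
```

viewBox `0 0 270.6464 111.1356` with mm width/height → 1 unit = 1 mm. Flip: y_m = 111.1356 − y_svg.

**Shape 1** — `<path>` rectangle, stroke `#008000` → cut (S912, F472). Machine vertices: (19.3555,100.1494) → (127.4268,100.1494) → (127.4268,90.4784) → (19.3555,90.4784) → (19.3555,100.1494). Closed: final G1 returns to the first vertex.

G21
G90
G00 X19.3555 Y100.1494
M4 S912
G01 X127.4268 Y100.1494 F472
G01 X127.4268 Y90.4784
G01 X19.3555 Y90.4784
G01 X19.3555 Y100.1494
M5
G00 X0.0000 Y0.0000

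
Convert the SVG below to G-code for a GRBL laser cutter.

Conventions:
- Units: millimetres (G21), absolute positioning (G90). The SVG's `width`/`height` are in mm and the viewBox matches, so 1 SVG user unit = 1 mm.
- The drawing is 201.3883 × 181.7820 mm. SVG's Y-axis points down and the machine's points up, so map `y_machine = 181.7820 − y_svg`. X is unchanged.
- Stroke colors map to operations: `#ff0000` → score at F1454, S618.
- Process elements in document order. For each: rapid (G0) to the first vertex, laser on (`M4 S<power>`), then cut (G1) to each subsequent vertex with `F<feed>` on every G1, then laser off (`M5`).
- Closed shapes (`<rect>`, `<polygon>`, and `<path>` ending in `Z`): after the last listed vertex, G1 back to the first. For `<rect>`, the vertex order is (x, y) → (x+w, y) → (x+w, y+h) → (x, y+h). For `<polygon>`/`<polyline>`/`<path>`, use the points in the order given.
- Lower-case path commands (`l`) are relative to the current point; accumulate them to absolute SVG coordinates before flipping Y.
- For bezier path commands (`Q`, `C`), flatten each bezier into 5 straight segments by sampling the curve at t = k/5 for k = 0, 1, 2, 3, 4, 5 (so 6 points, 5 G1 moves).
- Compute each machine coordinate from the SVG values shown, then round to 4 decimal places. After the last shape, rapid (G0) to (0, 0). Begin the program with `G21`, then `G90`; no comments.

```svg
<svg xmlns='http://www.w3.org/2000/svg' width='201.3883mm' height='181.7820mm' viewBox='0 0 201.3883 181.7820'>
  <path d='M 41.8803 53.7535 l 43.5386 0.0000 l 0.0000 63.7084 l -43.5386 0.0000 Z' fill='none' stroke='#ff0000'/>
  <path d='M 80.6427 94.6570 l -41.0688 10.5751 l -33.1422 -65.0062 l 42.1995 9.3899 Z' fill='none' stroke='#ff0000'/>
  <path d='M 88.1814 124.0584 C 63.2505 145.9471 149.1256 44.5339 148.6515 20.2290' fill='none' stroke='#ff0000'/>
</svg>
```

viewBox `0 0 201.3883 181.7820` with mm width/height → 1 unit = 1 mm. Flip: y_m = 181.7820 − y_svg.

**Shape 1** — `<path>` rectangle, stroke `#ff0000` → score (S618, F1454). Machine vertices: (41.8803,128.0285) → (85.4189,128.0285) → (85.4189,64.3201) → (41.8803,64.3201) → (41.8803,128.0285). Closed: final G1 returns to the first vertex.

**Shape 2** — `<path>` closed polygon, stroke `#ff0000` → score (S618, F1454). Machine vertices: (80.6427,87.1250) → (39.5739,76.5499) → (6.4317,141.5561) → (48.6312,132.1662) → (80.6427,87.1250). Closed: final G1 returns to the first vertex.

**Shape 3** — `<path>` cubic bezier, stroke `#ff0000` → score (S618, F1454). Control points (SVG): P0=(88.1814,124.0584), P1=(63.2505,145.9471), P2=(149.1256,44.5339), P3=(148.6515,20.2290); sampled at t=k/5. Machine vertices: (88.1814,57.7236) → (84.9423,57.7833) → (98.8333,77.8158) → (120.3907,108.2014) → (140.1513,139.3203) → (148.6515,161.5530). Open path.

G21
G90
G0 X41.8803 Y128.0285
M4 S618
G1 X85.4189 Y128.0285 F1454
G1 X85.4189 Y64.3201 F1454
G1 X41.8803 Y64.3201 F1454
G1 X41.8803 Y128.0285 F1454
M5
G0 X80.6427 Y87.1250
M4 S618
G1 X39.5739 Y76.5499 F1454
G1 X6.4317 Y141.5561 F1454
G1 X48.6312 Y132.1662 F1454
G1 X80.6427 Y87.1250 F1454
M5
G0 X88.1814 Y57.7236
M4 S618
G1 X84.9423 Y57.7833 F1454
G1 X98.8333 Y77.8158 F1454
G1 X120.3907 Y108.2014 F1454
G1 X140.1513 Y139.3203 F1454
G1 X148.6515 Y161.5530 F1454
M5
G0 X0.0000 Y0.0000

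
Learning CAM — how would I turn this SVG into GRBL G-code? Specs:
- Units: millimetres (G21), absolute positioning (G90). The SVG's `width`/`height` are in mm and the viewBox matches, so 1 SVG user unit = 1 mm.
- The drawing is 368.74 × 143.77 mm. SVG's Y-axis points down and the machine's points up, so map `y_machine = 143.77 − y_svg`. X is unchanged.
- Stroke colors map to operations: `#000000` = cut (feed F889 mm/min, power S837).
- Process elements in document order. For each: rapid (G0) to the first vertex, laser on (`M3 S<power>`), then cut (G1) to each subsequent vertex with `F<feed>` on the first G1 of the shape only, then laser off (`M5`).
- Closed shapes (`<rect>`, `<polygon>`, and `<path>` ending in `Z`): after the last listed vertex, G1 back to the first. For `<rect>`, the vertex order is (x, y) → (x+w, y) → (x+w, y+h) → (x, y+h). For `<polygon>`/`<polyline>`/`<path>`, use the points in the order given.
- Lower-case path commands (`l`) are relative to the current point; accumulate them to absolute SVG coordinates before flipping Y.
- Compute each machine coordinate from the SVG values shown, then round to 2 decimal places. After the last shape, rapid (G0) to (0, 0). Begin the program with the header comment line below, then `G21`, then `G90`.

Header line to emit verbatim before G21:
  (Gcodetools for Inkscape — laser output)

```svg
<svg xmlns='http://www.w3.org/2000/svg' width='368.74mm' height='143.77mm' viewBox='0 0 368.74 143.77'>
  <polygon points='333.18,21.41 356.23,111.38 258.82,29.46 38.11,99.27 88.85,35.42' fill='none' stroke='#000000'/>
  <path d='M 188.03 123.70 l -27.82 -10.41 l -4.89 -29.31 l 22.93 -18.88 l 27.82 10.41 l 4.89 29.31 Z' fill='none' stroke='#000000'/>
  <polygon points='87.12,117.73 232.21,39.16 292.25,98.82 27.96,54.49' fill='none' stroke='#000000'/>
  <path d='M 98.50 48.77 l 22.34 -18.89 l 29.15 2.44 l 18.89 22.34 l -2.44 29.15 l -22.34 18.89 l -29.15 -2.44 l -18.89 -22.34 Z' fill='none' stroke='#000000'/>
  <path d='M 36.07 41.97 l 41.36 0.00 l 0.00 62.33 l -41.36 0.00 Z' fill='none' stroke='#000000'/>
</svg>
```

viewBox `0 0 368.74 143.77` with mm width/height → 1 unit = 1 mm. Flip: y_m = 143.77 − y_svg.

**Shape 1** — `<polygon>` closed polygon, stroke `#000000` → cut (S837, F889). Machine vertices: (333.18,122.36) → (356.23,32.39) → (258.82,114.31) → (38.11,44.50) → (88.85,108.35) → (333.18,122.36). Closed: final G1 returns to the first vertex.

**Shape 2** — `<path>` regular polygon, stroke `#000000` → cut (S837, F889). Machine vertices: (188.03,20.07) → (160.21,30.48) → (155.32,59.79) → (178.25,78.67) → (206.07,68.26) → (210.96,38.95) → (188.03,20.07). Closed: final G1 returns to the first vertex.

**Shape 3** — `<polygon>` closed polygon, stroke `#000000` → cut (S837, F889). Machine vertices: (87.12,26.04) → (232.21,104.61) → (292.25,44.95) → (27.96,89.28) → (87.12,26.04). Closed: final G1 returns to the first vertex.

**Shape 4** — `<path>` regular polygon, stroke `#000000` → cut (S837, F889). Machine vertices: (98.50,95.00) → (120.84,113.89) → (149.99,111.45) → (168.88,89.11) → (166.44,59.96) → (144.10,41.07) → (114.95,43.51) → (96.06,65.85) → (98.50,95.00). Closed: final G1 returns to the first vertex.

**Shape 5** — `<path>` rectangle, stroke `#000000` → cut (S837, F889). Machine vertices: (36.07,101.80) → (77.43,101.80) → (77.43,39.47) → (36.07,39.47) → (36.07,101.80). Closed: final G1 returns to the first vertex.

(Gcodetools for Inkscape — laser output)
G21
G90
G0 X333.18 Y122.36
M3 S837
G1 X356.23 Y32.39 F889
G1 X258.82 Y114.31
G1 X38.11 Y44.50
G1 X88.85 Y108.35
G1 X333.18 Y122.36
M5
G0 X188.03 Y20.07
M3 S837
G1 X160.21 Y30.48 F889
G1 X155.32 Y59.79
G1 X178.25 Y78.67
G1 X206.07 Y68.26
G1 X210.96 Y38.95
G1 X188.03 Y20.07
M5
G0 X87.12 Y26.04
M3 S837
G1 X232.21 Y104.61 F889
G1 X292.25 Y44.95
G1 X27.96 Y89.28
G1 X87.12 Y26.04
M5
G0 X98.50 Y95.00
M3 S837
G1 X120.84 Y113.89 F889
G1 X149.99 Y111.45
G1 X168.88 Y89.11
G1 X166.44 Y59.96
G1 X144.10 Y41.07
G1 X114.95 Y43.51
G1 X96.06 Y65.85
G1 X98.50 Y95.00
M5
G0 X36.07 Y101.80
M3 S837
G1 X77.43 Y101.80 F889
G1 X77.43 Y39.47
G1 X36.07 Y39.47
G1 X36.07 Y101.80
M5
G0 X0.00 Y0.00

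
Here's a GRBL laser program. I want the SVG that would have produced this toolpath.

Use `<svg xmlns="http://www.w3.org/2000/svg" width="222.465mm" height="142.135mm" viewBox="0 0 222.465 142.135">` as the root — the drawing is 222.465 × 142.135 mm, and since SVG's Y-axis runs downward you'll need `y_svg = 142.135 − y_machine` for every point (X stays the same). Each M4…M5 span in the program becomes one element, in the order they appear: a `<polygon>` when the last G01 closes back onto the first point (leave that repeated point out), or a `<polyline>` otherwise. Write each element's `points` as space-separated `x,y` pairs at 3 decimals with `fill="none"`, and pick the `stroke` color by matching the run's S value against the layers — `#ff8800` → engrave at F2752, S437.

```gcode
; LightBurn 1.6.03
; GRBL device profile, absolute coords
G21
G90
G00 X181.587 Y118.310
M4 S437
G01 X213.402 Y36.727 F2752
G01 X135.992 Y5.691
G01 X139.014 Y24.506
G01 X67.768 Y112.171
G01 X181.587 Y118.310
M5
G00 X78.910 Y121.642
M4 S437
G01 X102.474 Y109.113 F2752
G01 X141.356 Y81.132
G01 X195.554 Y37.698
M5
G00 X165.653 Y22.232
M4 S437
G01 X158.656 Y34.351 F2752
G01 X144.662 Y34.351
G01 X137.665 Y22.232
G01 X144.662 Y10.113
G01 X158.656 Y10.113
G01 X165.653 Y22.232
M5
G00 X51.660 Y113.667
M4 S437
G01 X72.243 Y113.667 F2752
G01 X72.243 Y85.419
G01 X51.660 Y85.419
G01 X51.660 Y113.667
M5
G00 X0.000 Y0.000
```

Machine Y-up, SVG Y-down with viewBox height 142.135, so y_svg = 142.135 − y_machine; X carries over. Every run uses S437, so all elements get stroke `#ff8800` (engrave).

Run 1: The run returns to its start, so emit a `<polygon>` with points (Y-flipped): 181.587,23.825 213.402,105.408 135.992,136.444 139.014,117.629 67.768,29.964.

Run 2: The run is open, so emit a `<polyline>` with points (Y-flipped): 78.910,20.493 102.474,33.022 141.356,61.003 195.554,104.437.

Run 3: The run returns to its start, so emit a `<polygon>` with points (Y-flipped): 165.653,119.903 158.656,107.784 144.662,107.784 137.665,119.903 144.662,132.022 158.656,132.022.

Run 4: The run returns to its start, so emit a `<polygon>` with points (Y-flipped): 51.660,28.468 72.243,28.468 72.243,56.716 51.660,56.716.

<svg xmlns="http://www.w3.org/2000/svg" width="222.465mm" height="142.135mm" viewBox="0 0 222.465 142.135">
  <polygon points="181.587,23.825 213.402,105.408 135.992,136.444 139.014,117.629 67.768,29.964" fill="none" stroke="#ff8800"/>
  <polyline points="78.910,20.493 102.474,33.022 141.356,61.003 195.554,104.437" fill="none" stroke="#ff8800"/>
  <polygon points="165.653,119.903 158.656,107.784 144.662,107.784 137.665,119.903 144.662,132.022 158.656,132.022" fill="none" stroke="#ff8800"/>
  <polygon points="51.660,28.468 72.243,28.468 72.243,56.716 51.660,56.716" fill="none" stroke="#ff8800"/>
</svg>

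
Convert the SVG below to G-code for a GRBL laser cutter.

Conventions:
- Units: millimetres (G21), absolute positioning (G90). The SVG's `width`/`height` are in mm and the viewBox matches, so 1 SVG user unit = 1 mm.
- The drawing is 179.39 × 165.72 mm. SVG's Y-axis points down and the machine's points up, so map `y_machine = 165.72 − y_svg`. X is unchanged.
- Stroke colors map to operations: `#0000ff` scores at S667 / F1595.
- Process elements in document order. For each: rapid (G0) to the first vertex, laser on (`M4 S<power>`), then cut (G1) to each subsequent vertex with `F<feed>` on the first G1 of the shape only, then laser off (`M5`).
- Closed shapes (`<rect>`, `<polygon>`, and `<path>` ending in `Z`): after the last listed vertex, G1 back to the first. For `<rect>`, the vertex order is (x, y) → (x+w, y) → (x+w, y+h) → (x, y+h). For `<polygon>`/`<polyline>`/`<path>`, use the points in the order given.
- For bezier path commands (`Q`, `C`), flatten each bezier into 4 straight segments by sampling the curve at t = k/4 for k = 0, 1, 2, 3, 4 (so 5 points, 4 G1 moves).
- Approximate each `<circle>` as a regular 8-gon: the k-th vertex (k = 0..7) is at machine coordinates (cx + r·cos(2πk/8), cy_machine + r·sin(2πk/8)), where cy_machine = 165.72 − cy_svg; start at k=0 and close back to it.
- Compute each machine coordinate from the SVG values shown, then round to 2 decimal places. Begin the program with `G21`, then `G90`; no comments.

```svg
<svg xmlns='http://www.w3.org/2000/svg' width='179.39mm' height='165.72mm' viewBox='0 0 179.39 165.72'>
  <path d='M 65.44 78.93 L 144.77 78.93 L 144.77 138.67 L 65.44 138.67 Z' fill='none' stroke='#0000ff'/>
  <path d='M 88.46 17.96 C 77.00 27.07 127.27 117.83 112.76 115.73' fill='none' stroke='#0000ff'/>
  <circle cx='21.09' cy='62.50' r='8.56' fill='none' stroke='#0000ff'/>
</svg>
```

viewBox `0 0 179.39 165.72` with mm width/height → 1 unit = 1 mm. Flip: y_m = 165.72 − y_svg.

**Shape 1** — `<path>` rectangle, stroke `#0000ff` → score (S667, F1595). Machine vertices: (65.44,86.79) → (144.77,86.79) → (144.77,27.05) → (65.44,27.05) → (65.44,86.79). Closed: final G1 returns to the first vertex.

**Shape 2** — `<path>` cubic bezier, stroke `#0000ff` → score (S667, F1595). Control points (SVG): P0=(88.46,17.96), P1=(77.00,27.07), P2=(127.27,117.83), P3=(112.76,115.73); sampled at t=k/4. Machine vertices: (88.46,147.76) → (89.46,128.34) → (101.75,94.67) → (113.47,63.10) → (112.76,49.99). Open path.

**Shape 3** — `<circle>` circle, stroke `#0000ff` → score (S667, F1595). Machine vertices: (29.65,103.22) → (27.14,109.27) → (21.09,111.78) → (15.04,109.27) → (12.53,103.22) → (15.04,97.17) → (21.09,94.66) → (27.14,97.17) → (29.65,103.22). Closed: final G1 returns to the first vertex.

G21
G90
G0 X65.44 Y86.79
M4 S667
G1 X144.77 Y86.79 F1595
G1 X144.77 Y27.05
G1 X65.44 Y27.05
G1 X65.44 Y86.79
M5
G0 X88.46 Y147.76
M4 S667
G1 X89.46 Y128.34 F1595
G1 X101.75 Y94.67
G1 X113.47 Y63.10
G1 X112.76 Y49.99
M5
G0 X29.65 Y103.22
M4 S667
G1 X27.14 Y109.27 F1595
G1 X21.09 Y111.78
G1 X15.04 Y109.27
G1 X12.53 Y103.22
G1 X15.04 Y97.17
G1 X21.09 Y94.66
G1 X27.14 Y97.17
G1 X29.65 Y103.22
M5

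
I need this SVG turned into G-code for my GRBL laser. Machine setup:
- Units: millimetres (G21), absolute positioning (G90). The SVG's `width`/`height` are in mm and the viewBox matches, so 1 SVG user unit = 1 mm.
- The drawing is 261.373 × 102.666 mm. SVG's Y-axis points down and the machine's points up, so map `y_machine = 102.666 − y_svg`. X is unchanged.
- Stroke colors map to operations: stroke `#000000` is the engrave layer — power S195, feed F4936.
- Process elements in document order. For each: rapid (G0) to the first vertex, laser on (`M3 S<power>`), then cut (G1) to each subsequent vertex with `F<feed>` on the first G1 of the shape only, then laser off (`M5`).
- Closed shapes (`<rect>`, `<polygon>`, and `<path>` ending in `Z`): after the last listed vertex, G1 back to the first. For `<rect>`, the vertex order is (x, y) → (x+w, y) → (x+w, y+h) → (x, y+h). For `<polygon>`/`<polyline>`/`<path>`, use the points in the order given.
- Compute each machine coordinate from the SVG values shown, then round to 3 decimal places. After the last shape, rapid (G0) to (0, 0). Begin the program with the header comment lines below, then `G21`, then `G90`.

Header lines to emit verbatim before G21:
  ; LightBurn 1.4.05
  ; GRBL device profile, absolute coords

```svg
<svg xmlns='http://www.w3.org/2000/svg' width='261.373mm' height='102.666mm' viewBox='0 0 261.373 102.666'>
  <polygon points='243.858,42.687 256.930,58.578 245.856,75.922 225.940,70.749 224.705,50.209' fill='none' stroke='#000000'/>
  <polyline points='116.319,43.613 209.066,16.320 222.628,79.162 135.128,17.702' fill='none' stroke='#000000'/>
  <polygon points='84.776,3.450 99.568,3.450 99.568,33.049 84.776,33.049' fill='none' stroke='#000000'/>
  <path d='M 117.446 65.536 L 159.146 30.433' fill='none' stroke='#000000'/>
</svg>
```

Since the viewBox matches the mm dimensions, user units are millimetres directly. The only transform is the Y-flip y_m = 102.666 − y_svg.

Shape 1 is a regular polygon drawn with `<polygon>`. Its stroke #000000 means engrave at S195, F4936. After flipping Y the toolpath is (243.858,59.979) → (256.930,44.088) → (245.856,26.744) → (225.940,31.917) → (224.705,52.457) → (243.858,59.979), returning to the start.

Shape 2 is a open polyline drawn with `<polyline>`. Its stroke #000000 means engrave at S195, F4936. After flipping Y the toolpath is (116.319,59.053) → (209.066,86.346) → (222.628,23.504) → (135.128,84.964).

Shape 3 is a rectangle drawn with `<polygon>`. Its stroke #000000 means engrave at S195, F4936. After flipping Y the toolpath is (84.776,99.216) → (99.568,99.216) → (99.568,69.617) → (84.776,69.617) → (84.776,99.216), returning to the start.

Shape 4 is a line segment drawn with `<path>`. Its stroke #000000 means engrave at S195, F4936. After flipping Y the toolpath is (117.446,37.130) → (159.146,72.233).

; LightBurn 1.4.05
; GRBL device profile, absolute coords
G21
G90
G0 X243.858 Y59.979
M3 S195
G1 X256.930 Y44.088 F4936
G1 X245.856 Y26.744
G1 X225.940 Y31.917
G1 X224.705 Y52.457
G1 X243.858 Y59.979
M5
G0 X116.319 Y59.053
M3 S195
G1 X209.066 Y86.346 F4936
G1 X222.628 Y23.504
G1 X135.128 Y84.964
M5
G0 X84.776 Y99.216
M3 S195
G1 X99.568 Y99.216 F4936
G1 X99.568 Y69.617
G1 X84.776 Y69.617
G1 X84.776 Y99.216
M5
G0 X117.446 Y37.130
M3 S195
G1 X159.146 Y72.233 F4936
M5
G0 X0.000 Y0.000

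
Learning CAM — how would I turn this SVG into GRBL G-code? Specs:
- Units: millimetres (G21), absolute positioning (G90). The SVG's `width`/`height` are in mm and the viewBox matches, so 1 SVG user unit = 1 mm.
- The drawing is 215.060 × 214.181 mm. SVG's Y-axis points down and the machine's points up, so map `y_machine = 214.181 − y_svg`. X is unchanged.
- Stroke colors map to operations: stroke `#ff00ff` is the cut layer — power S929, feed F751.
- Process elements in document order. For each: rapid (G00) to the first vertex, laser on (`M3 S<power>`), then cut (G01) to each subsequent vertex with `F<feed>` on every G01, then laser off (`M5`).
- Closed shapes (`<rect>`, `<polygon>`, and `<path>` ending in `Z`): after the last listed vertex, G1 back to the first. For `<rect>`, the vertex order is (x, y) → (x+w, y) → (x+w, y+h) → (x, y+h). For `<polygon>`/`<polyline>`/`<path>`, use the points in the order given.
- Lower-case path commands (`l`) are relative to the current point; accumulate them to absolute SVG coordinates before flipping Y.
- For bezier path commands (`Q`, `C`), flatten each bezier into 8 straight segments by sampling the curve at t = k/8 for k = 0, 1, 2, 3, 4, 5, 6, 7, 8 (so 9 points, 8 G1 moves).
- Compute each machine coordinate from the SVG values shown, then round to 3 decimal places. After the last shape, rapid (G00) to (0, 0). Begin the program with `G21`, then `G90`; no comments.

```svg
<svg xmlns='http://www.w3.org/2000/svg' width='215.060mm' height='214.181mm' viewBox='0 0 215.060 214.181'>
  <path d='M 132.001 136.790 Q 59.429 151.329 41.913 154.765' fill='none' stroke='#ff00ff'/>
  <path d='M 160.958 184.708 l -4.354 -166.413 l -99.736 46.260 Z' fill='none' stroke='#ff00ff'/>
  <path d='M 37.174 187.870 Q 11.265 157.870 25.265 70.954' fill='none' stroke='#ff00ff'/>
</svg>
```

G21
G90
G00 X132.001 Y77.391
M3 S929
G01 X114.718 Y73.930 F751
G01 X99.156 Y70.815 F751
G01 X85.314 Y68.048 F751
G01 X73.193 Y65.628 F751
G01 X62.792 Y63.554 F751
G01 X54.112 Y61.828 F751
G01 X47.152 Y60.448 F751
G01 X41.913 Y59.416 F751
M5
G00 X160.958 Y29.473
M3 S929
G01 X156.604 Y195.886 F751
G01 X56.868 Y149.626 F751
G01 X160.958 Y29.473 F751
M5
G00 X37.174 Y26.311
M3 S929
G01 X31.320 Y34.700 F751
G01 X26.714 Y44.868 F751
G01 X23.354 Y56.815 F751
G01 X21.242 Y70.540 F751
G01 X20.377 Y86.044 F751
G01 X20.759 Y103.326 F751
G01 X22.389 Y122.387 F751
G01 X25.265 Y143.227 F751
M5
G00 X0.000 Y0.000

Since the viewBox matches the mm dimensions, user units are millimetres directly. The only transform is the Y-flip y_m = 214.181 − y_svg.

Shape 1 is a quadratic bezier drawn with `<path>`. Its stroke #ff00ff means cut at S929, F751. After flipping Y the toolpath is (132.001,77.391) → (114.718,73.930) → (99.156,70.815) → (85.314,68.048) → (73.193,65.628) → (62.792,63.554) → (54.112,61.828) → (47.152,60.448) → (41.913,59.416).

Shape 2 is a closed polygon drawn with `<path>`. Its stroke #ff00ff means cut at S929, F751. After flipping Y the toolpath is (160.958,29.473) → (156.604,195.886) → (56.868,149.626) → (160.958,29.473), returning to the start.

Shape 3 is a quadratic bezier drawn with `<path>`. Its stroke #ff00ff means cut at S929, F751. After flipping Y the toolpath is (37.174,26.311) → (31.320,34.700) → (26.714,44.868) → (23.354,56.815) → (21.242,70.540) → (20.377,86.044) → (20.759,103.326) → (22.389,122.387) → (25.265,143.227).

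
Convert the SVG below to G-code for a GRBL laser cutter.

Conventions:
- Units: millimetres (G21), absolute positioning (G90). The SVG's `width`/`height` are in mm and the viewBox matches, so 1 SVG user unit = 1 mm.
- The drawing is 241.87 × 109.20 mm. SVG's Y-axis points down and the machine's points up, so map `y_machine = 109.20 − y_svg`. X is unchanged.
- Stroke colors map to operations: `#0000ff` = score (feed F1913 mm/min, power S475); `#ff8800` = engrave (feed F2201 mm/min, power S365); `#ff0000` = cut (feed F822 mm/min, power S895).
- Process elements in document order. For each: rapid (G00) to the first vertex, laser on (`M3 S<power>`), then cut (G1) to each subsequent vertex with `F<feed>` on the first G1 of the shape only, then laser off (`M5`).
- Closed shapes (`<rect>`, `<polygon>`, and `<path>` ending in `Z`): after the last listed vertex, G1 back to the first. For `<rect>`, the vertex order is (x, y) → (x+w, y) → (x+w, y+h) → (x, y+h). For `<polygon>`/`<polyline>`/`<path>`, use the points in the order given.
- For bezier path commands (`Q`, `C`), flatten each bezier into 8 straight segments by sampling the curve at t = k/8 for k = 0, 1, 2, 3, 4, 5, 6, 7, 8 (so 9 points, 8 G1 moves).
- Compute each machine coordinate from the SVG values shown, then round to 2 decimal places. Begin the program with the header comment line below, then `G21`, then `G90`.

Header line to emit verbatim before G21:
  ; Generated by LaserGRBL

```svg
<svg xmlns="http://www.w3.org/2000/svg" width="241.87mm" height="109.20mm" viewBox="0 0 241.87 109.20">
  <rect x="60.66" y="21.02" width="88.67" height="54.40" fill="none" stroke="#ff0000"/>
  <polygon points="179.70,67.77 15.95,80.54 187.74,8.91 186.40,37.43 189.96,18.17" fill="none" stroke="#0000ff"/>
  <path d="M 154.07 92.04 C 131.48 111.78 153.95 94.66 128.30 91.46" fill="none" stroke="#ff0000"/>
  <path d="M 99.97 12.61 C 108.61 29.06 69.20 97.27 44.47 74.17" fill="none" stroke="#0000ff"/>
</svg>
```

; Generated by LaserGRBL
G21
G90
G00 X60.66 Y88.18
M3 S895
G1 X149.33 Y88.18 F822
G1 X149.33 Y33.78
G1 X60.66 Y33.78
G1 X60.66 Y88.18
M5
G00 X179.70 Y41.43
M3 S475
G1 X15.95 Y28.66 F1913
G1 X187.74 Y100.29
G1 X186.40 Y71.77
G1 X189.96 Y91.03
G1 X179.70 Y41.43
M5
G00 X154.07 Y17.16
M3 S895
G1 X147.53 Y11.39 F822
G1 X144.12 Y8.47
G1 X142.75 Y7.82
G1 X142.33 Y8.85
G1 X141.77 Y10.95
G1 X139.97 Y13.52
G1 X135.85 Y15.99
G1 X128.30 Y17.74
M5
G00 X99.97 Y96.59
M3 S475
G1 X101.08 Y88.27 F1913
G1 X98.42 Y76.78
G1 X92.73 Y63.79
G1 X84.73 Y50.98
G1 X75.18 Y40.02
G1 X64.79 Y32.59
G1 X54.31 Y30.37
G1 X44.47 Y35.03
M5

viewBox `0 0 241.87 109.20` with mm width/height → 1 unit = 1 mm. Flip: y_m = 109.20 − y_svg.

**Shape 1** — `<rect>` rectangle, stroke `#ff0000` → cut (S895, F822). Machine vertices: (60.66,88.18) → (149.33,88.18) → (149.33,33.78) → (60.66,33.78) → (60.66,88.18). Closed: final G1 returns to the first vertex.

**Shape 2** — `<polygon>` closed polygon, stroke `#0000ff` → score (S475, F1913). Machine vertices: (179.70,41.43) → (15.95,28.66) → (187.74,100.29) → (186.40,71.77) → (189.96,91.03) → (179.70,41.43). Closed: final G1 returns to the first vertex.

**Shape 3** — `<path>` cubic bezier, stroke `#ff0000` → cut (S895, F822). Control points (SVG): P0=(154.07,92.04), P1=(131.48,111.78), P2=(153.95,94.66), P3=(128.30,91.46); sampled at t=k/8. Machine vertices: (154.07,17.16) → (147.53,11.39) → (144.12,8.47) → (142.75,7.82) → (142.33,8.85) → (141.77,10.95) → (139.97,13.52) → (135.85,15.99) → (128.30,17.74). Open path.

**Shape 4** — `<path>` cubic bezier, stroke `#0000ff` → score (S475, F1913). Control points (SVG): P0=(99.97,12.61), P1=(108.61,29.06), P2=(69.20,97.27), P3=(44.47,74.17); sampled at t=k/8. Machine vertices: (99.97,96.59) → (101.08,88.27) → (98.42,76.78) → (92.73,63.79) → (84.73,50.98) → (75.18,40.02) → (64.79,32.59) → (54.31,30.37) → (44.47,35.03). Open path.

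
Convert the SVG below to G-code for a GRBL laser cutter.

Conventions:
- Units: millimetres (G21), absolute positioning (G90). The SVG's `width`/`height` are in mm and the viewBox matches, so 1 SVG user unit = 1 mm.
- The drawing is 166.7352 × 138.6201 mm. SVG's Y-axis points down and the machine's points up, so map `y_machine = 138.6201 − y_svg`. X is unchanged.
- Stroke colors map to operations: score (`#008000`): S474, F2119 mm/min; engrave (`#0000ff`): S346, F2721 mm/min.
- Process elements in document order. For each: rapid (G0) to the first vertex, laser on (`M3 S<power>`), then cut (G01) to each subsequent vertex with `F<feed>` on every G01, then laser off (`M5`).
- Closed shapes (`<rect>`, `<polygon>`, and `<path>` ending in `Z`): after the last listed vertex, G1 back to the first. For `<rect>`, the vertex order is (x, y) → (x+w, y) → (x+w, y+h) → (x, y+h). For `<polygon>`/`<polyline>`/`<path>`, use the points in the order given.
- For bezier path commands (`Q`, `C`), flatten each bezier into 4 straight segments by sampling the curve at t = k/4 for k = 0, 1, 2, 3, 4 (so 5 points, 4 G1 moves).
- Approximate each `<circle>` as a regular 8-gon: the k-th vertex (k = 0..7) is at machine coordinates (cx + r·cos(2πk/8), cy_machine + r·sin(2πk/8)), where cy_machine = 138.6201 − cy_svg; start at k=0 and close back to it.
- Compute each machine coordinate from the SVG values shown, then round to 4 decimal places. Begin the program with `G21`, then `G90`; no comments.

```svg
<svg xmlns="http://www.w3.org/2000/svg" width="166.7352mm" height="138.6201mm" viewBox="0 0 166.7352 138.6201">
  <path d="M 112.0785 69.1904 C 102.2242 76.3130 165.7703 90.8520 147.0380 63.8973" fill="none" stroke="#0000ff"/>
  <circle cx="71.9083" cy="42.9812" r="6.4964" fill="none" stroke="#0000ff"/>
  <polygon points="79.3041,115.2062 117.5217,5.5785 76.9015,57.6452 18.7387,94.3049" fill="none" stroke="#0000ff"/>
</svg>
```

G21
G90
G0 X112.0785 Y69.4297
M3 S346
G01 X116.0179 Y63.4614 F2721
G01 X132.8875 Y59.2973 F2721
G01 X148.0925 Y61.5226 F2721
G01 X147.0380 Y74.7228 F2721
M5
G0 X78.4047 Y95.6389
M3 S346
G01 X76.5019 Y100.2325 F2721
G01 X71.9083 Y102.1353 F2721
G01 X67.3147 Y100.2325 F2721
G01 X65.4119 Y95.6389 F2721
G01 X67.3147 Y91.0453 F2721
G01 X71.9083 Y89.1425 F2721
G01 X76.5019 Y91.0453 F2721
G01 X78.4047 Y95.6389 F2721
M5
G0 X79.3041 Y23.4139
M3 S346
G01 X117.5217 Y133.0416 F2721
G01 X76.9015 Y80.9749 F2721
G01 X18.7387 Y44.3152 F2721
G01 X79.3041 Y23.4139 F2721
M5

viewBox `0 0 166.7352 138.6201` with mm width/height → 1 unit = 1 mm. Flip: y_m = 138.6201 − y_svg.

**Shape 1** — `<path>` cubic bezier, stroke `#0000ff` → engrave (S346, F2721). Control points (SVG): P0=(112.0785,69.1904), P1=(102.2242,76.3130), P2=(165.7703,90.8520), P3=(147.0380,63.8973); sampled at t=k/4. Machine vertices: (112.0785,69.4297) → (116.0179,63.4614) → (132.8875,59.2973) → (148.0925,61.5226) → (147.0380,74.7228). Open path.

**Shape 2** — `<circle>` circle, stroke `#0000ff` → engrave (S346, F2721). Machine vertices: (78.4047,95.6389) → (76.5019,100.2325) → (71.9083,102.1353) → (67.3147,100.2325) → (65.4119,95.6389) → (67.3147,91.0453) → (71.9083,89.1425) → (76.5019,91.0453) → (78.4047,95.6389). Closed: final G1 returns to the first vertex.

**Shape 3** — `<polygon>` closed polygon, stroke `#0000ff` → engrave (S346, F2721). Machine vertices: (79.3041,23.4139) → (117.5217,133.0416) → (76.9015,80.9749) → (18.7387,44.3152) → (79.3041,23.4139). Closed: final G1 returns to the first vertex.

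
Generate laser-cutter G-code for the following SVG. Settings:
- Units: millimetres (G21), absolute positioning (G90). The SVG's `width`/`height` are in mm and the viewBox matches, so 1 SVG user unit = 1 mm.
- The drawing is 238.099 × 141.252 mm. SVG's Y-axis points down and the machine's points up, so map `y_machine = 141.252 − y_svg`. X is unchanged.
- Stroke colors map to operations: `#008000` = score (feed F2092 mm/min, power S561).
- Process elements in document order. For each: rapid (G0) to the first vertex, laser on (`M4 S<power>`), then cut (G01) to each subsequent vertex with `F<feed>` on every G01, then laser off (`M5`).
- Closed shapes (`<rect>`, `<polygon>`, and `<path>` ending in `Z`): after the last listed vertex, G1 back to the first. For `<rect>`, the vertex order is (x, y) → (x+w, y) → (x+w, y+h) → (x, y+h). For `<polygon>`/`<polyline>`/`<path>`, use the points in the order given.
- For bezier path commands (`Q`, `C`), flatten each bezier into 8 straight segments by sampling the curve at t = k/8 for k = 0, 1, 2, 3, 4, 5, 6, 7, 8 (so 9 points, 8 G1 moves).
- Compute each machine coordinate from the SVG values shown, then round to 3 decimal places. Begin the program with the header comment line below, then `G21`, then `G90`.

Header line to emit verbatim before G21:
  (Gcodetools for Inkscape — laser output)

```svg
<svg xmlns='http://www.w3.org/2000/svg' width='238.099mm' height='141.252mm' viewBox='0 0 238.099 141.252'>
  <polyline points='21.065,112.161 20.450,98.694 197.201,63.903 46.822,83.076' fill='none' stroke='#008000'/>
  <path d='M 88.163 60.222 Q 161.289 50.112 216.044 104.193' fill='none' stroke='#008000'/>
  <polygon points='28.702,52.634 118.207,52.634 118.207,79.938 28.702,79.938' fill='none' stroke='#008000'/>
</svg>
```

1 u = 1 mm; y_m = 141.252 − y.

[1] `<polyline>` open polyline, #008000→score S561 F2092: (21.065,29.091) → (20.450,42.558) → (197.201,77.349) → (46.822,58.176)

[2] `<path>` quadratic bezier, #008000→score S561 F2092: (88.163,81.030) → (106.157,82.555) → (123.578,82.073) → (140.424,79.586) → (156.696,75.092) → (172.394,68.593) → (187.518,60.088) → (202.068,49.576) → (216.044,37.059)

[3] `<polygon>` rectangle, #008000→score S561 F2092: (28.702,88.618) → (118.207,88.618) → (118.207,61.314) → (28.702,61.314) → (28.702,88.618) (closed)

(Gcodetools for Inkscape — laser output)
G21
G90
G0 X21.065 Y29.091
M4 S561
G01 X20.450 Y42.558 F2092
G01 X197.201 Y77.349 F2092
G01 X46.822 Y58.176 F2092
M5
G0 X88.163 Y81.030
M4 S561
G01 X106.157 Y82.555 F2092
G01 X123.578 Y82.073 F2092
G01 X140.424 Y79.586 F2092
G01 X156.696 Y75.092 F2092
G01 X172.394 Y68.593 F2092
G01 X187.518 Y60.088 F2092
G01 X202.068 Y49.576 F2092
G01 X216.044 Y37.059 F2092
M5
G0 X28.702 Y88.618
M4 S561
G01 X118.207 Y88.618 F2092
G01 X118.207 Y61.314 F2092
G01 X28.702 Y61.314 F2092
G01 X28.702 Y88.618 F2092
M5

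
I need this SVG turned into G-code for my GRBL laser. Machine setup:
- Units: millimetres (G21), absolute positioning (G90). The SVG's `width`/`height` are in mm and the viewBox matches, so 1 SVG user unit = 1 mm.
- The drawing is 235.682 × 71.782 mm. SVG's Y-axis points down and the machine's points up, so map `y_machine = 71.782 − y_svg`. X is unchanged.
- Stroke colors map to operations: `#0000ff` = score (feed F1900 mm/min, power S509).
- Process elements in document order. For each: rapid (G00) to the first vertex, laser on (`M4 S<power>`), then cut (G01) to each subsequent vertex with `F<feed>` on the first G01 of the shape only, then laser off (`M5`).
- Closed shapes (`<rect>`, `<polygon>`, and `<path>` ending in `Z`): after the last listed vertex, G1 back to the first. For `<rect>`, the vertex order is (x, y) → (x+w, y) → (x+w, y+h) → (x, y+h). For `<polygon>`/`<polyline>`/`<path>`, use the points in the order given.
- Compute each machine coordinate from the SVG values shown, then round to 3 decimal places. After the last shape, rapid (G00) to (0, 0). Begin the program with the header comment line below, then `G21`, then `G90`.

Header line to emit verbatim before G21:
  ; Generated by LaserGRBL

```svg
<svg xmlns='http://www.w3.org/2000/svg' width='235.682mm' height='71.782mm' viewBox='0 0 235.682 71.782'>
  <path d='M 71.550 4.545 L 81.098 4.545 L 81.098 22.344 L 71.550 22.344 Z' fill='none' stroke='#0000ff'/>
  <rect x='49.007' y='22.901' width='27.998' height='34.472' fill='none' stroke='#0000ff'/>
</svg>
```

; Generated by LaserGRBL
G21
G90
G00 X71.550 Y67.237
M4 S509
G01 X81.098 Y67.237 F1900
G01 X81.098 Y49.438
G01 X71.550 Y49.438
G01 X71.550 Y67.237
M5
G00 X49.007 Y48.881
M4 S509
G01 X77.005 Y48.881 F1900
G01 X77.005 Y14.409
G01 X49.007 Y14.409
G01 X49.007 Y48.881
M5
G00 X0.000 Y0.000

1 u = 1 mm; y_m = 71.782 − y.

[1] `<path>` rectangle, #0000ff→score S509 F1900: (71.550,67.237) → (81.098,67.237) → (81.098,49.438) → (71.550,49.438) → (71.550,67.237) (closed)

[2] `<rect>` rectangle, #0000ff→score S509 F1900: (49.007,48.881) → (77.005,48.881) → (77.005,14.409) → (49.007,14.409) → (49.007,48.881) (closed)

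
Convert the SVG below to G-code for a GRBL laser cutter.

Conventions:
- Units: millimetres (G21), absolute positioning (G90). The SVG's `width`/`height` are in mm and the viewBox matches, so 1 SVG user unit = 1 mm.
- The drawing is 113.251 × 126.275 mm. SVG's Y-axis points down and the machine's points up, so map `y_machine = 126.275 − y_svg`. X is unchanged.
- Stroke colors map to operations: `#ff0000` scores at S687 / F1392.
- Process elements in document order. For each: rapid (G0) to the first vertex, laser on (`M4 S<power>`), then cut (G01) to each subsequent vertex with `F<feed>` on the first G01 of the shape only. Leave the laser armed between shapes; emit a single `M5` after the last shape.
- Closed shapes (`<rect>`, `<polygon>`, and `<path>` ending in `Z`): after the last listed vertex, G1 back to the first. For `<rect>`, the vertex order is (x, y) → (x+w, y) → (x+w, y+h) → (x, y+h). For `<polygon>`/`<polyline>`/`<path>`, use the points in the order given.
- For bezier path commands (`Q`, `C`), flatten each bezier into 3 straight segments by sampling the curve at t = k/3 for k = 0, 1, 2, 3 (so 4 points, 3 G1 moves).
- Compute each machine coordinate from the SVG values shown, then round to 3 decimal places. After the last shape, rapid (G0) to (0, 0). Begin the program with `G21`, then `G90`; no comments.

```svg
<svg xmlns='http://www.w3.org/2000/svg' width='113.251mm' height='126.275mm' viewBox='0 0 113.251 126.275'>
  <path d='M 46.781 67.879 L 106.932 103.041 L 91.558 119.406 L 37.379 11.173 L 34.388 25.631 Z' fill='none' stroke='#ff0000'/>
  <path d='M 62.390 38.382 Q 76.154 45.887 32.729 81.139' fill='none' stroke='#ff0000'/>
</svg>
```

G21
G90
G0 X46.781 Y58.396
M4 S687
G01 X106.932 Y23.234 F1392
G01 X91.558 Y6.869
G01 X37.379 Y115.102
G01 X34.388 Y100.644
G01 X46.781 Y58.396
G0 X62.390 Y87.893
M4 S687
G01 X65.212 Y79.807 F1392
G01 X55.325 Y65.554
G01 X32.729 Y45.136
M5
G0 X0.000 Y0.000

Since the viewBox matches the mm dimensions, user units are millimetres directly. The only transform is the Y-flip y_m = 126.275 − y_svg.

Shape 1 is a closed polygon drawn with `<path>`. Its stroke #ff0000 means score at S687, F1392. After flipping Y the toolpath is (46.781,58.396) → (106.932,23.234) → (91.558,6.869) → (37.379,115.102) → (34.388,100.644) → (46.781,58.396), returning to the start.

Shape 2 is a quadratic bezier drawn with `<path>`. Its stroke #ff0000 means score at S687, F1392. After flipping Y the toolpath is (62.390,87.893) → (65.212,79.807) → (55.325,65.554) → (32.729,45.136).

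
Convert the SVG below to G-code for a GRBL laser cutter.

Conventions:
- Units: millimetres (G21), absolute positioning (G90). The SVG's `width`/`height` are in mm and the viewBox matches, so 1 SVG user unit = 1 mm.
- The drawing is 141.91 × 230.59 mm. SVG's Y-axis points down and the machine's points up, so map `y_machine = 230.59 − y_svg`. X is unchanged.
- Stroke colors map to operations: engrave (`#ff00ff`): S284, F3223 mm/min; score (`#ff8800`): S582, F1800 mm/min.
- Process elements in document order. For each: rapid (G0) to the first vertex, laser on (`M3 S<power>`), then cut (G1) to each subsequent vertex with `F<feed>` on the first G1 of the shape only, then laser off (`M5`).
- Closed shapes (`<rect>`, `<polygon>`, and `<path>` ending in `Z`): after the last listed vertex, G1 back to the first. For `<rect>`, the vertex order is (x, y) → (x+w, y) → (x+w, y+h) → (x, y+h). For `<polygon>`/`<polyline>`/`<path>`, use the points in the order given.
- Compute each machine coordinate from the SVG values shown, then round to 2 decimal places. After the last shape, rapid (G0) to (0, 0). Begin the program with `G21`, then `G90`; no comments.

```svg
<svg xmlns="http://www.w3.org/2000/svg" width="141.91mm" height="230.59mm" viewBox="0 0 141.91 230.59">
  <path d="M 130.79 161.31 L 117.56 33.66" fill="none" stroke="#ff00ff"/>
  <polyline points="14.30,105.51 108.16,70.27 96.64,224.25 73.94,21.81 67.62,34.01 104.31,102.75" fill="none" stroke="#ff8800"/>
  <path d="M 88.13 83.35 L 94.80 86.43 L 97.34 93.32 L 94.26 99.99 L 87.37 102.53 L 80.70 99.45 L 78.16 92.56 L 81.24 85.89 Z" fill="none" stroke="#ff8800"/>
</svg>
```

G21
G90
G0 X130.79 Y69.28
M3 S284
G1 X117.56 Y196.93 F3223
M5
G0 X14.30 Y125.08
M3 S582
G1 X108.16 Y160.32 F1800
G1 X96.64 Y6.34
G1 X73.94 Y208.78
G1 X67.62 Y196.58
G1 X104.31 Y127.84
M5
G0 X88.13 Y147.24
M3 S582
G1 X94.80 Y144.16 F1800
G1 X97.34 Y137.27
G1 X94.26 Y130.60
G1 X87.37 Y128.06
G1 X80.70 Y131.14
G1 X78.16 Y138.03
G1 X81.24 Y144.70
G1 X88.13 Y147.24
M5
G0 X0.00 Y0.00

Since the viewBox matches the mm dimensions, user units are millimetres directly. The only transform is the Y-flip y_m = 230.59 − y_svg.

Shape 1 is a line segment drawn with `<path>`. Its stroke #ff00ff means engrave at S284, F3223. After flipping Y the toolpath is (130.79,69.28) → (117.56,196.93).

Shape 2 is a open polyline drawn with `<polyline>`. Its stroke #ff8800 means score at S582, F1800. After flipping Y the toolpath is (14.30,125.08) → (108.16,160.32) → (96.64,6.34) → (73.94,208.78) → (67.62,196.58) → (104.31,127.84).

Shape 3 is a regular polygon drawn with `<path>`. Its stroke #ff8800 means score at S582, F1800. After flipping Y the toolpath is (88.13,147.24) → (94.80,144.16) → (97.34,137.27) → (94.26,130.60) → (87.37,128.06) → (80.70,131.14) → (78.16,138.03) → (81.24,144.70) → (88.13,147.24), returning to the start.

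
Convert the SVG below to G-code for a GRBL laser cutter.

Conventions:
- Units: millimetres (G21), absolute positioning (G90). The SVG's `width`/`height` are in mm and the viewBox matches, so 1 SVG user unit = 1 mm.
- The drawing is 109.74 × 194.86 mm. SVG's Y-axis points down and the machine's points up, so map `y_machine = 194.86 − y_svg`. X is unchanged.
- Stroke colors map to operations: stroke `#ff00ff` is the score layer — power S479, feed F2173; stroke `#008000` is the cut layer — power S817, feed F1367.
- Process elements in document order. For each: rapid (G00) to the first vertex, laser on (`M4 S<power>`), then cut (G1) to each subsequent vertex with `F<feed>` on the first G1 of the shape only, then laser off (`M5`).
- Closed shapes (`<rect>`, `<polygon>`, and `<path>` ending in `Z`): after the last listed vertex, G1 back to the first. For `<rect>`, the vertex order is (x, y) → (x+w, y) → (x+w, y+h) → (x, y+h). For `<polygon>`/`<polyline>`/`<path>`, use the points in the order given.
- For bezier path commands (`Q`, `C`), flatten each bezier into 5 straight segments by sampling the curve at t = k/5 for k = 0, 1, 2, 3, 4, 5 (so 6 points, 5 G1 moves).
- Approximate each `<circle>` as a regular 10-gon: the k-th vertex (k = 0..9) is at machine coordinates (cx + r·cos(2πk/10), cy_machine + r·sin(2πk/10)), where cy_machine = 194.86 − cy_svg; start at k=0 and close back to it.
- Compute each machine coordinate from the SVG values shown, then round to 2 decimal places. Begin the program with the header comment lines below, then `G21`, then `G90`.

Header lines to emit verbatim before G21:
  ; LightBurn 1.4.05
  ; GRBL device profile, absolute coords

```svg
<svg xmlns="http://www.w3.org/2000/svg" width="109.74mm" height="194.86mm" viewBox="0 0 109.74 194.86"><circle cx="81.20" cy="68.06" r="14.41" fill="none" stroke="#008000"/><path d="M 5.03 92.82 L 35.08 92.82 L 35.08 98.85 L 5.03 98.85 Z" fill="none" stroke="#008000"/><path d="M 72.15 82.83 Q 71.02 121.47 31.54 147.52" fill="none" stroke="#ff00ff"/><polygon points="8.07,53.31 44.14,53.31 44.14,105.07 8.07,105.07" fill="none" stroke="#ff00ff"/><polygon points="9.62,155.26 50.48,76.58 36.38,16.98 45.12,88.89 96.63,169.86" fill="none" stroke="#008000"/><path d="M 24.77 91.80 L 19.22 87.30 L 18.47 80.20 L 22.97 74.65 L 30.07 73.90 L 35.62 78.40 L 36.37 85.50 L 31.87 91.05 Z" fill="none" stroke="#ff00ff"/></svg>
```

1 u = 1 mm; y_m = 194.86 − y.

[1] `<circle>` circle, #008000→cut S817 F1367: (95.61,126.80) → (92.86,135.27) → (85.65,140.50) → (76.75,140.50) → (69.54,135.27) → (66.79,126.80) → (69.54,118.33) → (76.75,113.10) → (85.65,113.10) → (92.86,118.33) → (95.61,126.80) (closed)

[2] `<path>` rectangle, #008000→cut S817 F1367: (5.03,102.04) → (35.08,102.04) → (35.08,96.01) → (5.03,96.01) → (5.03,102.04) (closed)

[3] `<path>` quadratic bezier, #ff00ff→score S479 F2173: (72.15,112.03) → (70.16,97.08) → (65.11,83.13) → (56.99,70.19) → (45.80,58.26) → (31.54,47.34)

[4] `<polygon>` rectangle, #ff00ff→score S479 F2173: (8.07,141.55) → (44.14,141.55) → (44.14,89.79) → (8.07,89.79) → (8.07,141.55) (closed)

[5] `<polygon>` closed polygon, #008000→cut S817 F1367: (9.62,39.60) → (50.48,118.28) → (36.38,177.88) → (45.12,105.97) → (96.63,25.00) → (9.62,39.60) (closed)

[6] `<path>` regular polygon, #ff00ff→score S479 F2173: (24.77,103.06) → (19.22,107.56) → (18.47,114.66) → (22.97,120.21) → (30.07,120.96) → (35.62,116.46) → (36.37,109.36) → (31.87,103.81) → (24.77,103.06) (closed)

; LightBurn 1.4.05
; GRBL device profile, absolute coords
G21
G90
G00 X95.61 Y126.80
M4 S817
G1 X92.86 Y135.27 F1367
G1 X85.65 Y140.50
G1 X76.75 Y140.50
G1 X69.54 Y135.27
G1 X66.79 Y126.80
G1 X69.54 Y118.33
G1 X76.75 Y113.10
G1 X85.65 Y113.10
G1 X92.86 Y118.33
G1 X95.61 Y126.80
M5
G00 X5.03 Y102.04
M4 S817
G1 X35.08 Y102.04 F1367
G1 X35.08 Y96.01
G1 X5.03 Y96.01
G1 X5.03 Y102.04
M5
G00 X72.15 Y112.03
M4 S479
G1 X70.16 Y97.08 F2173
G1 X65.11 Y83.13
G1 X56.99 Y70.19
G1 X45.80 Y58.26
G1 X31.54 Y47.34
M5
G00 X8.07 Y141.55
M4 S479
G1 X44.14 Y141.55 F2173
G1 X44.14 Y89.79
G1 X8.07 Y89.79
G1 X8.07 Y141.55
M5
G00 X9.62 Y39.60
M4 S817
G1 X50.48 Y118.28 F1367
G1 X36.38 Y177.88
G1 X45.12 Y105.97
G1 X96.63 Y25.00
G1 X9.62 Y39.60
M5
G00 X24.77 Y103.06
M4 S479
G1 X19.22 Y107.56 F2173
G1 X18.47 Y114.66
G1 X22.97 Y120.21
G1 X30.07 Y120.96
G1 X35.62 Y116.46
G1 X36.37 Y109.36
G1 X31.87 Y103.81
G1 X24.77 Y103.06
M5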